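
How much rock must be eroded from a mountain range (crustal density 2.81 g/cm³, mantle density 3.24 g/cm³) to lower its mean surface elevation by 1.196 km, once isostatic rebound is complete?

Net drop Δ = e − u = e − e ρ_c/ρ_m = e (ρ_m − ρ_c)/ρ_m.
e = Δ ρ_m/(ρ_m − ρ_c) = 1.196 km × 3.24/0.43 = 9.01 km.

9.01 km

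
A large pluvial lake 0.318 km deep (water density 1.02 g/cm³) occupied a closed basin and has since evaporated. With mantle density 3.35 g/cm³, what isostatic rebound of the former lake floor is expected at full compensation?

u = d ρ_w/ρ_m = 0.318 km × 1.02/3.35 = 0.0968 km.

0.0968 km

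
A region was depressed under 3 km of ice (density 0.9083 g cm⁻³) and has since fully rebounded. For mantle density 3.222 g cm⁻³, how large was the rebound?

Removing the load lets mantle flow back in; uplift u satisfies ρ_ice t = ρ_m u.
u = t ρ_ice/ρ_m = 3 km × 0.9083/3.222 = 0.846 km.

0.846 km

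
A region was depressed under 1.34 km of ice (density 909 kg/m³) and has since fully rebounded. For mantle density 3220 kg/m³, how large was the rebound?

0.378 km

Removing the load lets mantle flow back in; uplift u satisfies ρ_ice t = ρ_m u.
u = t ρ_ice/ρ_m = 1.34 km × 909/3220 = 0.378 km.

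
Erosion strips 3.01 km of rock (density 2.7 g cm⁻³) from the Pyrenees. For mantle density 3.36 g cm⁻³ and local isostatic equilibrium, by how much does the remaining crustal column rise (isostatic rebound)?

Unloading: uplift u = e ρ_c/ρ_m = 3.01 km × 2.7/3.36 = 2.42 km.

2.42 km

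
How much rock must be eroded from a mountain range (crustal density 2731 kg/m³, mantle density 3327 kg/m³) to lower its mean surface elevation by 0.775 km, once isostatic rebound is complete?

Net drop Δ = e − u = e − e ρ_c/ρ_m = e (ρ_m − ρ_c)/ρ_m.
e = Δ ρ_m/(ρ_m − ρ_c) = 0.775 km × 3327/596 = 4.33 km.

4.33 km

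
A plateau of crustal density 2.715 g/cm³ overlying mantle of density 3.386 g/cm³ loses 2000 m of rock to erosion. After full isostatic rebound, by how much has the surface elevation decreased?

Rebound u = e ρ_c/ρ_m = 2000 m × 2.715/3.386 = 1604 m.
Net surface drop = e − u = 2000 m − 1604 m = e (ρ_m − ρ_c)/ρ_m = 396 m.

396 m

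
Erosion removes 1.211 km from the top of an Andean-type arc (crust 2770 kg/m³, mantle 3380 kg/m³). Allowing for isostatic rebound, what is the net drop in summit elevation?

0.219 km

Rebound u = e ρ_c/ρ_m = 1.211 km × 2770/3380 = 0.9924 km.
Net surface drop = e − u = 1.211 km − 0.9924 km = e (ρ_m − ρ_c)/ρ_m = 0.219 km.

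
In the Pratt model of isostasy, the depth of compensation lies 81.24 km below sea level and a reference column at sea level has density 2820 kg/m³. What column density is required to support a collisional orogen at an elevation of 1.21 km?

Pratt balance: ρ_ref D = ρ (D + h).
ρ = ρ_ref D/(D + h) = 2820 × 81.24 km/(81.24 km + 1.21 km) = 2780 kg/m³.

2780 kg/m³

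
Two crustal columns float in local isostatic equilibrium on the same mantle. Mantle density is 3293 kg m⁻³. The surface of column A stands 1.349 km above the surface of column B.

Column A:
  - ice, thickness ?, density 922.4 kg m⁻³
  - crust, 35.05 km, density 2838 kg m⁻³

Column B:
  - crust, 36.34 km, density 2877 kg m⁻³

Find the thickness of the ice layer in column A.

Take the compensation level at the base of the deeper column (depth z_c below the surface of column A) and equate Σ ρ_i t_i down to z_c; mantle fills any gap and the z_c terms cancel.
Column A: x×922.4 + 35.05×2838 + (z_c − 35.05 − x)×3293
Column B: 1.349×0 + 36.34×2877 + (z_c − 1.349 − 36.34)×3293
The z_c×3293 term appears on both sides and cancels. Collect the known terms of each column as K = Σ(ρt)_known − 3293 × (depth of known layers): K_A = 99471.9 − 3293×35.05 = −15947.75; K_B = 104550.18 − 3293×(1.349 + 36.34) = −19559.697.
Balance: K_A − x×(3293 − 922.4) = K_B, so x = (K_A − K_B)/(3293 − 922.4) = 3611.95/2370.6 = 1.52 km.

1.52 km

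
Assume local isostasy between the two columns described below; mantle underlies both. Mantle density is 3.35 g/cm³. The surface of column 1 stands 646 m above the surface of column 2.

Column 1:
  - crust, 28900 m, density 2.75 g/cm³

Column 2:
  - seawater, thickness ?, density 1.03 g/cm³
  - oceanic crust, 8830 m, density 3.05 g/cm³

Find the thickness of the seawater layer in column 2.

5400 m

Take the compensation level at the base of the deeper column (depth z_c below the surface of column 1) and equate Σ ρ_i t_i down to z_c; mantle fills any gap and the z_c terms cancel.
Column 1: 28900×2.75 + (z_c − 28900)×3.35
Column 2: 646×0 + x×1.03 + 8830×3.05 + (z_c − 646 − 8830 − x)×3.35
The z_c×3.35 term appears on both sides and cancels. Collect the known terms of each column as K = Σ(ρt)_known − 3.35 × (depth of known layers): K_1 = 79475 − 3.35×28900 = −17340; K_2 = 26931.5 − 3.35×(646 + 8830) = −4813.1.
Balance: K_1 = K_2 − x×(3.35 − 1.03), so x = (K_2 − K_1)/(3.35 − 1.03) = 12526.9/2.32 = 5400 m.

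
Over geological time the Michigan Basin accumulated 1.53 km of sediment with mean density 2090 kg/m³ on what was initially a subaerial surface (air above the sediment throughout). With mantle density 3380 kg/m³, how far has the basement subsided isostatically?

Subaerial load: s = t ρ_sed / ρ_m = 1.53 km × 2090/3380 = 0.946 km.

0.946 km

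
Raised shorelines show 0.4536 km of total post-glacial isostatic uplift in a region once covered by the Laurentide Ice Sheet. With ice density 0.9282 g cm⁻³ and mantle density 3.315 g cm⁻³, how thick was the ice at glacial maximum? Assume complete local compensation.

1.62 km

u = t ρ_ice/ρ_m → t = u ρ_m/ρ_ice = 0.4536 km × 3.315/0.9282 = 1.62 km.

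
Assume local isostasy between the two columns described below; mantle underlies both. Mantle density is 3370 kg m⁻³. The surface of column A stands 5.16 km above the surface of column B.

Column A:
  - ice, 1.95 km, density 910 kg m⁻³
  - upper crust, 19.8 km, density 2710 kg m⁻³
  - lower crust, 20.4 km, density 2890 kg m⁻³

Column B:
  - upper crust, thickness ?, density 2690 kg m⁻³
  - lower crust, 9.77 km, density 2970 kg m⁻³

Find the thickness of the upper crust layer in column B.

Take the compensation level at the base of the deeper column (depth z_c below the surface of column A) and equate Σ ρ_i t_i down to z_c; mantle fills any gap and the z_c terms cancel.
Column A: 1.95×910 + 19.8×2710 + 20.4×2890 + (z_c − 42.15)×3370
Column B: 5.16×0 + x×2690 + 9.77×2970 + (z_c − 5.16 − 9.77 − x)×3370
The z_c×3370 term appears on both sides and cancels. Collect the known terms of each column as K = Σ(ρt)_known − 3370 × (depth of known layers): K_A = 114388.5 − 3370×42.15 = −27657; K_B = 29016.9 − 3370×(5.16 + 9.77) = −21297.2.
Balance: K_A = K_B − x×(3370 − 2690), so x = (K_B − K_A)/(3370 − 2690) = 6359.8/680 = 9.35 km.

9.35 km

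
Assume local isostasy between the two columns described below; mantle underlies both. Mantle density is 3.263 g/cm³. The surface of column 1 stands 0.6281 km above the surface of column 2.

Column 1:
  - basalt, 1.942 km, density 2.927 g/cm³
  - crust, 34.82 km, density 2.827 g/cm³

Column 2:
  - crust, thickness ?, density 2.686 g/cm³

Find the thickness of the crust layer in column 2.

23.9 km

Take the compensation level at the base of the deeper column (depth z_c below the surface of column 1) and equate Σ ρ_i t_i down to z_c; mantle fills any gap and the z_c terms cancel.
Column 1: 1.942×2.927 + 34.82×2.827 + (z_c − 36.762)×3.263
Column 2: 0.6281×0 + x×2.686 + (z_c − 0.6281 − 0 − x)×3.263
The z_c×3.263 term appears on both sides and cancels. Collect the known terms of each column as K = Σ(ρt)_known − 3.263 × (depth of known layers): K_1 = 104.120374 − 3.263×36.762 = −15.834032; K_2 = 0 − 3.263×(0.6281 + 0) = −2.0494903.
Balance: K_1 = K_2 − x×(3.263 − 2.686), so x = (K_2 − K_1)/(3.263 − 2.686) = 13.7845/0.577 = 23.9 km.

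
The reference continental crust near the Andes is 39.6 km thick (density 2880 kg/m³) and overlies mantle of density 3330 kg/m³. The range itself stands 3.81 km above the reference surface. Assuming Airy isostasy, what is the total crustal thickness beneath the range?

Root depth r = h ρ_c / (ρ_m − ρ_c) = 3.81 km × 2880 / 450 = 24.38 km.
Total thickness = T + h + r = 39.6 km + 3.81 km + 24.38 km = 67.8 km.

67.8 km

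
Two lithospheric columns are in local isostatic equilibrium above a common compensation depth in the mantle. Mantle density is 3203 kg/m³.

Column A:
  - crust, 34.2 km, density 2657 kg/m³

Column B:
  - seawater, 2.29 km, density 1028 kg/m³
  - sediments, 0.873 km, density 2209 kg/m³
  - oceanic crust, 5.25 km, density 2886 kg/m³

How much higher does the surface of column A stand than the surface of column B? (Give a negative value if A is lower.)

For any compensation level in the mantle, the mantle terms cancel and isostasy reduces to e = (Σt_A − Σt_B) − (Σ(ρt)_A − Σ(ρt)_B) / ρ_m.
Σt_A = 34.2 km; Σt_B = 8.413 km; Σ(ρt)_A = 90869.4; Σ(ρt)_B = 19434.077 (in km·kg/m³).
e = (34.2 − 8.413) − (90869.4 − 19434.077) / 3203 = 3.48 km.

3.48 km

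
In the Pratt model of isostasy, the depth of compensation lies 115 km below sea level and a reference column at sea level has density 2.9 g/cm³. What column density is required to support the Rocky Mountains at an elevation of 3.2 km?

Pratt balance: ρ_ref D = ρ (D + h).
ρ = ρ_ref D/(D + h) = 2.9 × 115 km/(115 km + 3.2 km) = 2.82 g/cm³.

2.82 g/cm³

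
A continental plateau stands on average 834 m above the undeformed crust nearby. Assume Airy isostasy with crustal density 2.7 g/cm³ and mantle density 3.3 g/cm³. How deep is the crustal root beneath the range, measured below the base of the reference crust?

3750 m

In Airy isostatic equilibrium: the weight of the topography is balanced by the buoyancy of the root, ρ_c h = (ρ_m − ρ_c) r.
r = h · ρ_c / (ρ_m − ρ_c) = 834 m × 2.7 / (3.3 − 2.7) = 3750 m.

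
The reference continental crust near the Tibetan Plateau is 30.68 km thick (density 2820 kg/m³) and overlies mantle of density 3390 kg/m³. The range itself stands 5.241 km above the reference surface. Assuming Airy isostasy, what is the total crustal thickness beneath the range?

Root depth r = h ρ_c / (ρ_m − ρ_c) = 5.241 km × 2820 / 570 = 25.93 km.
Total thickness = T + h + r = 30.68 km + 5.241 km + 25.93 km = 61.9 km.

61.9 km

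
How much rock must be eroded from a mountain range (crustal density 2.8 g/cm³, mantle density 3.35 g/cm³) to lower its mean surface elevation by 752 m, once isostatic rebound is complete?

Net drop Δ = e − u = e − e ρ_c/ρ_m = e (ρ_m − ρ_c)/ρ_m.
e = Δ ρ_m/(ρ_m − ρ_c) = 752 m × 3.35/0.55 = 4580 m.

4580 m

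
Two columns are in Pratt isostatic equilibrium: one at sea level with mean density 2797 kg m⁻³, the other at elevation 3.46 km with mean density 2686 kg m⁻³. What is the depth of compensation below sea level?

ρ_ref D = ρ (D + h) → D (ρ_ref − ρ) = ρ h.
D = ρ h/(ρ_ref − ρ) = 2686 × 3.46 km/(2797 − 2686) = 83.7 km.

83.7 km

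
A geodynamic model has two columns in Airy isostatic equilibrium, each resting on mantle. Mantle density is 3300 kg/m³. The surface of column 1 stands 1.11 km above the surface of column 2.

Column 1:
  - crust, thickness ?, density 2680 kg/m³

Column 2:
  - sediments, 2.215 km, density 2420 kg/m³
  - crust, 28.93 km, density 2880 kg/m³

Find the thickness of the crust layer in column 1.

Take the compensation level at the base of the deeper column (depth z_c below the surface of column 1) and equate Σ ρ_i t_i down to z_c; mantle fills any gap and the z_c terms cancel.
Column 1: x×2680 + (z_c − 0 − x)×3300
Column 2: 1.11×0 + 2.215×2420 + 28.93×2880 + (z_c − 1.11 − 31.145)×3300
The z_c×3300 term appears on both sides and cancels. Collect the known terms of each column as K = Σ(ρt)_known − 3300 × (depth of known layers): K_1 = 0 − 3300×0 = 0; K_2 = 88678.7 − 3300×(1.11 + 31.145) = −17762.8.
Balance: K_1 − x×(3300 − 2680) = K_2, so x = (K_1 − K_2)/(3300 − 2680) = 17762.8/620 = 28.6 km.

28.6 km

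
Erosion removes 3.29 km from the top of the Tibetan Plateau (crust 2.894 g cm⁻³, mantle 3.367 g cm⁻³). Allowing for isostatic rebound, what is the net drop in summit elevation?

0.462 km

Rebound u = e ρ_c/ρ_m = 3.29 km × 2.894/3.367 = 2.828 km.
Net surface drop = e − u = 3.29 km − 2.828 km = e (ρ_m − ρ_c)/ρ_m = 0.462 km.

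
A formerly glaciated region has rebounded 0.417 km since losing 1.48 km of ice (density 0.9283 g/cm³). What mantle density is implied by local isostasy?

3.29 g/cm³

ρ_m = ρ_ice t / u = 0.9283 × 1.48 km/0.417 km = 3.29 g/cm³.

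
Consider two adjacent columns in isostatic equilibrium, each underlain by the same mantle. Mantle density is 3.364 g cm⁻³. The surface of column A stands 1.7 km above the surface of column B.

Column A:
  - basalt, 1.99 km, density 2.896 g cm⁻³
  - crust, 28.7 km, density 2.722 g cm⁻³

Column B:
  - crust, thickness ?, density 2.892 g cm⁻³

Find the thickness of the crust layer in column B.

28.9 km

Take the compensation level at the base of the deeper column (depth z_c below the surface of column A) and equate Σ ρ_i t_i down to z_c; mantle fills any gap and the z_c terms cancel.
Column A: 1.99×2.896 + 28.7×2.722 + (z_c − 30.69)×3.364
Column B: 1.7×0 + x×2.892 + (z_c − 1.7 − 0 − x)×3.364
The z_c×3.364 term appears on both sides and cancels. Collect the known terms of each column as K = Σ(ρt)_known − 3.364 × (depth of known layers): K_A = 83.88444 − 3.364×30.69 = −19.35672; K_B = 0 − 3.364×(1.7 + 0) = −5.7188.
Balance: K_A = K_B − x×(3.364 − 2.892), so x = (K_B − K_A)/(3.364 − 2.892) = 13.6379/0.472 = 28.9 km.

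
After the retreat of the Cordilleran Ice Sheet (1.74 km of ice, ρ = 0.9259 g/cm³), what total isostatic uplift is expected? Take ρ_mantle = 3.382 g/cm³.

Removing the load lets mantle flow back in; uplift u satisfies ρ_ice t = ρ_m u.
u = t ρ_ice/ρ_m = 1.74 km × 0.9259/3.382 = 0.476 km.

0.476 km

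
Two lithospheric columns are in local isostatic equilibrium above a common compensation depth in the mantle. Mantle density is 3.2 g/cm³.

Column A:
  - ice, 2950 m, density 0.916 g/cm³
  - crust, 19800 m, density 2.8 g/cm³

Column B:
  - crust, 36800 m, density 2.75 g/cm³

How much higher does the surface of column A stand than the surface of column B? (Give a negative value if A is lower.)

For any compensation level in the mantle, the mantle terms cancel and isostasy reduces to e = (Σt_A − Σt_B) − (Σ(ρt)_A − Σ(ρt)_B) / ρ_m.
Σt_A = 22750 m; Σt_B = 36800 m; Σ(ρt)_A = 58142.2; Σ(ρt)_B = 101200 (in m·g/cm³).
e = (22750 − 36800) − (58142.2 − 101200) / 3.2 = −594 m.

−594 m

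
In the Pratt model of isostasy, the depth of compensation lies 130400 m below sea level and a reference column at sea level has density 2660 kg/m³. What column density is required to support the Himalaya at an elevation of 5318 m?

2560 kg/m³

Pratt balance: ρ_ref D = ρ (D + h).
ρ = ρ_ref D/(D + h) = 2660 × 130400 m/(130400 m + 5318 m) = 2560 kg/m³.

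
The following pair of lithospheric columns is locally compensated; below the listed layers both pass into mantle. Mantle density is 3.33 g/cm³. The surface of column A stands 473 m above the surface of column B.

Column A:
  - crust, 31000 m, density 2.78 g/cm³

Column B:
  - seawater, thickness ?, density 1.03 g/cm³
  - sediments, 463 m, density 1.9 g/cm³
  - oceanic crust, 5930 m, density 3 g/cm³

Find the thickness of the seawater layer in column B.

Take the compensation level at the base of the deeper column (depth z_c below the surface of column A) and equate Σ ρ_i t_i down to z_c; mantle fills any gap and the z_c terms cancel.
Column A: 31000×2.78 + (z_c − 31000)×3.33
Column B: 473×0 + x×1.03 + 463×1.9 + 5930×3 + (z_c − 473 − 6393 − x)×3.33
The z_c×3.33 term appears on both sides and cancels. Collect the known terms of each column as K = Σ(ρt)_known − 3.33 × (depth of known layers): K_A = 86180 − 3.33×31000 = −17050; K_B = 18669.7 − 3.33×(473 + 6393) = −4194.08.
Balance: K_A = K_B − x×(3.33 − 1.03), so x = (K_B − K_A)/(3.33 − 1.03) = 12855.9/2.3 = 5590 m.

5590 m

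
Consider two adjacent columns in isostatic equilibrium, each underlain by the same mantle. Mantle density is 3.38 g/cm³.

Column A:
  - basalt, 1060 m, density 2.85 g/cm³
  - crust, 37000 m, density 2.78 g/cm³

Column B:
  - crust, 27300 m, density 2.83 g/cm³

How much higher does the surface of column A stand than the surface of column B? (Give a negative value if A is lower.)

2290 m

For any compensation level in the mantle, the mantle terms cancel and isostasy reduces to e = (Σt_A − Σt_B) − (Σ(ρt)_A − Σ(ρt)_B) / ρ_m.
Σt_A = 38060 m; Σt_B = 27300 m; Σ(ρt)_A = 105881; Σ(ρt)_B = 77259 (in m·g/cm³).
e = (38060 − 27300) − (105881 − 77259) / 3.38 = 2290 m.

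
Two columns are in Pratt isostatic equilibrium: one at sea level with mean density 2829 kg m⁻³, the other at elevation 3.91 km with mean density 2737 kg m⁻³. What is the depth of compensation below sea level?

ρ_ref D = ρ (D + h) → D (ρ_ref − ρ) = ρ h.
D = ρ h/(ρ_ref − ρ) = 2737 × 3.91 km/(2829 − 2737) = 116 km.

116 km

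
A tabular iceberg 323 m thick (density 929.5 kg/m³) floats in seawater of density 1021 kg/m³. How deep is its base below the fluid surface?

294 m

Draft d = t ρ_obj/ρ_fluid = 323 m × 929.5/1021 = 294 m.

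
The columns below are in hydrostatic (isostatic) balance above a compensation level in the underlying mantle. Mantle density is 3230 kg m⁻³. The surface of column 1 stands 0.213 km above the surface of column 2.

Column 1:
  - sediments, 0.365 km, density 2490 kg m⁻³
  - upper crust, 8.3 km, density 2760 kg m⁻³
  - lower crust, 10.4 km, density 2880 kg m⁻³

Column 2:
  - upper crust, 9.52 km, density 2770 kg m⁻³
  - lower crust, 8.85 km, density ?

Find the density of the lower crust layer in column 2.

2920 kg m⁻³

Take the compensation level at the base of the deeper column (depth z_c below the surface of column 1) and equate Σ ρ_i t_i down to z_c; mantle fills any gap and the z_c terms cancel.
Column 1: 0.365×2490 + 8.3×2760 + 10.4×2880 + (z_c − 19.065)×3230
Column 2: 0.213×0 + 9.52×2770 + 8.85×ρ + (z_c − 0.213 − 18.37)×3230
The z_c×3230 term appears on both sides and cancels. Collect the known terms of each column as K = Σ(ρt)_known − 3230 × (depth of known layers): K_1 = 53768.85 − 3230×19.065 = −7811.1; K_2 = 26370.4 − 3230×(0.213 + 18.37) = −33652.69.
Balance: K_1 = K_2 + 8.85×ρ, so ρ = (K_1 − K_2)/8.85 = 25841.6/8.85 = 2920 kg m⁻³.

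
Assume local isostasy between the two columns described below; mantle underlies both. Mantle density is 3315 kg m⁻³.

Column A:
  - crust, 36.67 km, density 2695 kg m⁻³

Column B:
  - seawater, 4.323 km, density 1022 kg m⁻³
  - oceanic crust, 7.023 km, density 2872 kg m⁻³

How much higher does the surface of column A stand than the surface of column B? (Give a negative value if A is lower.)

For any compensation level in the mantle, the mantle terms cancel and isostasy reduces to e = (Σt_A − Σt_B) − (Σ(ρt)_A − Σ(ρt)_B) / ρ_m.
Σt_A = 36.67 km; Σt_B = 11.346 km; Σ(ρt)_A = 98825.65; Σ(ρt)_B = 24588.162 (in km·kg m⁻³).
e = (36.67 − 11.346) − (98825.65 − 24588.162) / 3315 = 2.93 km.

2.93 km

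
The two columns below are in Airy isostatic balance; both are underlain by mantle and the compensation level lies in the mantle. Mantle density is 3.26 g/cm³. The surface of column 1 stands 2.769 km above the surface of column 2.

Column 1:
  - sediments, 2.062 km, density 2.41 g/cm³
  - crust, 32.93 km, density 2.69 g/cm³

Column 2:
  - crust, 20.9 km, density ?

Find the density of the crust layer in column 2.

2.71 g/cm³

Take the compensation level at the base of the deeper column (depth z_c below the surface of column 1) and equate Σ ρ_i t_i down to z_c; mantle fills any gap and the z_c terms cancel.
Column 1: 2.062×2.41 + 32.93×2.69 + (z_c − 34.992)×3.26
Column 2: 2.769×0 + 20.9×ρ + (z_c − 2.769 − 20.9)×3.26
The z_c×3.26 term appears on both sides and cancels. Collect the known terms of each column as K = Σ(ρt)_known − 3.26 × (depth of known layers): K_1 = 93.55112 − 3.26×34.992 = −20.5228; K_2 = 0 − 3.26×(2.769 + 20.9) = −77.16094.
Balance: K_1 = K_2 + 20.9×ρ, so ρ = (K_1 − K_2)/20.9 = 56.6381/20.9 = 2.71 g/cm³.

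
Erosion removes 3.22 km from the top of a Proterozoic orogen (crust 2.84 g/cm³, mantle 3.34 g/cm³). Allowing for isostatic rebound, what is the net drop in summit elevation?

Rebound u = e ρ_c/ρ_m = 3.22 km × 2.84/3.34 = 2.738 km.
Net surface drop = e − u = 3.22 km − 2.738 km = e (ρ_m − ρ_c)/ρ_m = 0.482 km.

0.482 km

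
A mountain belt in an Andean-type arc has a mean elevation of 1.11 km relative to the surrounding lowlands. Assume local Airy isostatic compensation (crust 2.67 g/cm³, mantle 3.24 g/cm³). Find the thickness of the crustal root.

Equating mass per unit area of the two columns: the weight of the topography is balanced by the buoyancy of the root, ρ_c h = (ρ_m − ρ_c) r.
r = h · ρ_c / (ρ_m − ρ_c) = 1.11 km × 2.67 / (3.24 − 2.67) = 5.2 km.

5.2 km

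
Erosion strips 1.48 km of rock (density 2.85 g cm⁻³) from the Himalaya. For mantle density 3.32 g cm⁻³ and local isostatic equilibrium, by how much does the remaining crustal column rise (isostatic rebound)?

Unloading: uplift u = e ρ_c/ρ_m = 1.48 km × 2.85/3.32 = 1.27 km.

1.27 km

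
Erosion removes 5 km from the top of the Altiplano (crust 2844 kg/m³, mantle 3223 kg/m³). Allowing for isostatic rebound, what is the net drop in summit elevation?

Rebound u = e ρ_c/ρ_m = 5 km × 2844/3223 = 4.412 km.
Net surface drop = e − u = 5 km − 4.412 km = e (ρ_m − ρ_c)/ρ_m = 0.588 km.

0.588 km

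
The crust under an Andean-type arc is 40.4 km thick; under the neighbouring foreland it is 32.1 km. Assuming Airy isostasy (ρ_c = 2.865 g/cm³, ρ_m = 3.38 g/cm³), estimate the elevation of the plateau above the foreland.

1.26 km

Excess crust Δ = 40.4 km − 32.1 km = 8.3 km, split between elevation h and root r with h + r = Δ.
Airy balance ρ_c h = (ρ_m − ρ_c) r gives r = h ρ_c/(ρ_m − ρ_c), so h (1 + ρ_c/(ρ_m − ρ_c)) = Δ, i.e. h = Δ (ρ_m − ρ_c)/ρ_m.
h = 8.3 km × 0.515/3.38 = 1.26 km.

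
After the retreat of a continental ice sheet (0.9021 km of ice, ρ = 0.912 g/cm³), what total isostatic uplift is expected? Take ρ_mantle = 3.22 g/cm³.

Removing the load lets mantle flow back in; uplift u satisfies ρ_ice t = ρ_m u.
u = t ρ_ice/ρ_m = 0.9021 km × 0.912/3.22 = 0.256 km.

0.256 km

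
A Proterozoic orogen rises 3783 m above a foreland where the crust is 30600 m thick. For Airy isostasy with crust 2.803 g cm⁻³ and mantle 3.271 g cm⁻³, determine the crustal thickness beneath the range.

57000 m

Root depth r = h ρ_c / (ρ_m − ρ_c) = 3783 m × 2.803 / 0.468 = 22660 m.
Total thickness = T + h + r = 30600 m + 3783 m + 22660 m = 57000 m.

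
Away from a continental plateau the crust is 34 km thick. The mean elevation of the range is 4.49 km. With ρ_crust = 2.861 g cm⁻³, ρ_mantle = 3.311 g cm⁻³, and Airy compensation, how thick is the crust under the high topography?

67 km

Root depth r = h ρ_c / (ρ_m − ρ_c) = 4.49 km × 2.861 / 0.45 = 28.55 km.
Total thickness = T + h + r = 34 km + 4.49 km + 28.55 km = 67 km.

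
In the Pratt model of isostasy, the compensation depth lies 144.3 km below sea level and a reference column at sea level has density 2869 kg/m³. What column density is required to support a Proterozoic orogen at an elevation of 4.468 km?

2780 kg/m³

Pratt balance: ρ_ref D = ρ (D + h).
ρ = ρ_ref D/(D + h) = 2869 × 144.3 km/(144.3 km + 4.468 km) = 2780 kg/m³.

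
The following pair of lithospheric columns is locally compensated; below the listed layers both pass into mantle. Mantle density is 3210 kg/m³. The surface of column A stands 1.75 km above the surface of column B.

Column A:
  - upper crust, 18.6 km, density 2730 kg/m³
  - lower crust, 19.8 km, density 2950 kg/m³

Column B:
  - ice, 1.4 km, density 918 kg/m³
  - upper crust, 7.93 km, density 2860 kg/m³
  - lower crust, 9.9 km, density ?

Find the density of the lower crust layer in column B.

Take the compensation level at the base of the deeper column (depth z_c below the surface of column A) and equate Σ ρ_i t_i down to z_c; mantle fills any gap and the z_c terms cancel.
Column A: 18.6×2730 + 19.8×2950 + (z_c − 38.4)×3210
Column B: 1.75×0 + 1.4×918 + 7.93×2860 + 9.9×ρ + (z_c − 1.75 − 19.23)×3210
The z_c×3210 term appears on both sides and cancels. Collect the known terms of each column as K = Σ(ρt)_known − 3210 × (depth of known layers): K_A = 109188 − 3210×38.4 = −14076; K_B = 23965 − 3210×(1.75 + 19.23) = −43380.8.
Balance: K_A = K_B + 9.9×ρ, so ρ = (K_A − K_B)/9.9 = 29304.8/9.9 = 2960 kg/m³.

2960 kg/m³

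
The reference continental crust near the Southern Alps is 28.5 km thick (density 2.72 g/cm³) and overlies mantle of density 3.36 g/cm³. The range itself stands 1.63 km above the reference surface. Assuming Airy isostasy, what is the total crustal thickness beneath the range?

37.1 km

Root depth r = h ρ_c / (ρ_m − ρ_c) = 1.63 km × 2.72 / 0.64 = 6.928 km.
Total thickness = T + h + r = 28.5 km + 1.63 km + 6.928 km = 37.1 km.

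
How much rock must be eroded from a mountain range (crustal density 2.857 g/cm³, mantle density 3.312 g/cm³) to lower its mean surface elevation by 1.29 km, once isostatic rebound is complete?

9.39 km

Net drop Δ = e − u = e − e ρ_c/ρ_m = e (ρ_m − ρ_c)/ρ_m.
e = Δ ρ_m/(ρ_m − ρ_c) = 1.29 km × 3.312/0.455 = 9.39 km.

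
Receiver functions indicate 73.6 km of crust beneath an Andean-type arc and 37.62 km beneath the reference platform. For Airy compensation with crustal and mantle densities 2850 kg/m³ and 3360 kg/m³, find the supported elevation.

Excess crust Δ = 73.6 km − 37.62 km = 35.98 km, split between elevation h and root r with h + r = Δ.
Airy balance ρ_c h = (ρ_m − ρ_c) r gives r = h ρ_c/(ρ_m − ρ_c), so h (1 + ρ_c/(ρ_m − ρ_c)) = Δ, i.e. h = Δ (ρ_m − ρ_c)/ρ_m.
h = 35.98 km × 510/3360 = 5.46 km.

5.46 km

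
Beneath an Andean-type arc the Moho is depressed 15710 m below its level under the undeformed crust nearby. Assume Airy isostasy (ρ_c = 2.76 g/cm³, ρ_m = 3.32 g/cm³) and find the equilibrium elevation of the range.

Balancing pressure at the compensation depth: ρ_c h = (ρ_m − ρ_c) r.
h = r (ρ_m − ρ_c) / ρ_c = 15710 m × (3.32 − 2.76) / 2.76 = 3190 m.

3190 m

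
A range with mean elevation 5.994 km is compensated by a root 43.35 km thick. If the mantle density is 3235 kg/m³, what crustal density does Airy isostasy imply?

ρ_c h = (ρ_m − ρ_c) r → ρ_c (h + r) = ρ_m r → ρ_c = ρ_m r / (h + r).
ρ_c = 3235 × 43.35 km / (5.994 km + 43.35 km) = 2840 kg/m³.

2840 kg/m³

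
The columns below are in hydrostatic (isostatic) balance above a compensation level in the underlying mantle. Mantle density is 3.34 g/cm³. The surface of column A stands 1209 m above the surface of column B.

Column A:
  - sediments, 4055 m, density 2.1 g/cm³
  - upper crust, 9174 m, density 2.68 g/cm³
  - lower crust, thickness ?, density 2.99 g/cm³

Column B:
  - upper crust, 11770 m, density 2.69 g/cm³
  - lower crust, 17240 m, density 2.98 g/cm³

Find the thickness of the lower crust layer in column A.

Take the compensation level at the base of the deeper column (depth z_c below the surface of column A) and equate Σ ρ_i t_i down to z_c; mantle fills any gap and the z_c terms cancel.
Column A: 4055×2.1 + 9174×2.68 + x×2.99 + (z_c − 13229 − x)×3.34
Column B: 1209×0 + 11770×2.69 + 17240×2.98 + (z_c − 1209 − 29010)×3.34
The z_c×3.34 term appears on both sides and cancels. Collect the known terms of each column as K = Σ(ρt)_known − 3.34 × (depth of known layers): K_A = 33101.82 − 3.34×13229 = −11083.04; K_B = 83036.5 − 3.34×(1209 + 29010) = −17894.96.
Balance: K_A − x×(3.34 − 2.99) = K_B, so x = (K_A − K_B)/(3.34 − 2.99) = 6811.92/0.35 = 19500 m.

19500 m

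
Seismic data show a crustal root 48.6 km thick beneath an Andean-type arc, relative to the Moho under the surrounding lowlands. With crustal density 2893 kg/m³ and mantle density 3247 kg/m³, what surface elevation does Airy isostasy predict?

5.95 km

By Archimedes' principle applied to the lithosphere: ρ_c h = (ρ_m − ρ_c) r.
h = r (ρ_m − ρ_c) / ρ_c = 48.6 km × (3247 − 2893) / 2893 = 5.95 km.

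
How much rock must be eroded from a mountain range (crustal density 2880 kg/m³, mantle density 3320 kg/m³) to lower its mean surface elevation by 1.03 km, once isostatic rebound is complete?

Net drop Δ = e − u = e − e ρ_c/ρ_m = e (ρ_m − ρ_c)/ρ_m.
e = Δ ρ_m/(ρ_m − ρ_c) = 1.03 km × 3320/440 = 7.77 km.

7.77 km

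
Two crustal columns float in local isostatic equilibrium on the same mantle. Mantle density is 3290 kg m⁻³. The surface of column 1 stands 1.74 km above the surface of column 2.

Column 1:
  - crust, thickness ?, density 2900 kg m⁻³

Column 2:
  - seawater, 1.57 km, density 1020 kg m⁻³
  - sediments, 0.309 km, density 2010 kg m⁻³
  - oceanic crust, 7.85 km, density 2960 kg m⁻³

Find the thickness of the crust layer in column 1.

Take the compensation level at the base of the deeper column (depth z_c below the surface of column 1) and equate Σ ρ_i t_i down to z_c; mantle fills any gap and the z_c terms cancel.
Column 1: x×2900 + (z_c − 0 − x)×3290
Column 2: 1.74×0 + 1.57×1020 + 0.309×2010 + 7.85×2960 + (z_c − 1.74 − 9.729)×3290
The z_c×3290 term appears on both sides and cancels. Collect the known terms of each column as K = Σ(ρt)_known − 3290 × (depth of known layers): K_1 = 0 − 3290×0 = 0; K_2 = 25458.49 − 3290×(1.74 + 9.729) = −12274.52.
Balance: K_1 − x×(3290 − 2900) = K_2, so x = (K_1 − K_2)/(3290 − 2900) = 12274.5/390 = 31.5 km.

31.5 km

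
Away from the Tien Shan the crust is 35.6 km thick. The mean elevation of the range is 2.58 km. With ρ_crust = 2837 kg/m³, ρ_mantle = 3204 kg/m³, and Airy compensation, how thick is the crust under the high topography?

58.1 km

Root depth r = h ρ_c / (ρ_m − ρ_c) = 2.58 km × 2837 / 367 = 19.94 km.
Total thickness = T + h + r = 35.6 km + 2.58 km + 19.94 km = 58.1 km.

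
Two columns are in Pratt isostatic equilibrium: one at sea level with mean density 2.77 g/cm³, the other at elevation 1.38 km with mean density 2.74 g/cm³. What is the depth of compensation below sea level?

126 km

ρ_ref D = ρ (D + h) → D (ρ_ref − ρ) = ρ h.
D = ρ h/(ρ_ref − ρ) = 2.74 × 1.38 km/(2.77 − 2.74) = 126 km.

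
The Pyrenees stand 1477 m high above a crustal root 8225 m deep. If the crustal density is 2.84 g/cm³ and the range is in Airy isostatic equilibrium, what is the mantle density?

Airy balance: ρ_c h = (ρ_m − ρ_c) r → ρ_m = ρ_c (1 + h/r).
ρ_m = 2.84 × (1 + 1477 m/8225 m) = 3.35 g/cm³.

3.35 g/cm³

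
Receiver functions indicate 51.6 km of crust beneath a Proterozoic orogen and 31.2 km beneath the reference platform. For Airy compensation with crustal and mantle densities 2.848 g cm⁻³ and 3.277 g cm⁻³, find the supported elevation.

Excess crust Δ = 51.6 km − 31.2 km = 20.4 km, split between elevation h and root r with h + r = Δ.
Airy balance ρ_c h = (ρ_m − ρ_c) r gives r = h ρ_c/(ρ_m − ρ_c), so h (1 + ρ_c/(ρ_m − ρ_c)) = Δ, i.e. h = Δ (ρ_m − ρ_c)/ρ_m.
h = 20.4 km × 0.429/3.277 = 2.67 km.

2.67 km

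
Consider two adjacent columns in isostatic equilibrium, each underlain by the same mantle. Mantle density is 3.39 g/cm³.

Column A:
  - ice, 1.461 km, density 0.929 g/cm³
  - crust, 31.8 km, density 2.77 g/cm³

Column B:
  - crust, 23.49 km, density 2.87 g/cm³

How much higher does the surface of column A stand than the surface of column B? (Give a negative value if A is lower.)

3.27 km

For any compensation level in the mantle, the mantle terms cancel and isostasy reduces to e = (Σt_A − Σt_B) − (Σ(ρt)_A − Σ(ρt)_B) / ρ_m.
Σt_A = 33.261 km; Σt_B = 23.49 km; Σ(ρt)_A = 89.443269; Σ(ρt)_B = 67.4163 (in km·g/cm³).
e = (33.261 − 23.49) − (89.443269 − 67.4163) / 3.39 = 3.27 km.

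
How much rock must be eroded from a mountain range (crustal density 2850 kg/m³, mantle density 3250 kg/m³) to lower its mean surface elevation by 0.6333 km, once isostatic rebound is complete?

5.15 km

Net drop Δ = e − u = e − e ρ_c/ρ_m = e (ρ_m − ρ_c)/ρ_m.
e = Δ ρ_m/(ρ_m − ρ_c) = 0.6333 km × 3250/400 = 5.15 km.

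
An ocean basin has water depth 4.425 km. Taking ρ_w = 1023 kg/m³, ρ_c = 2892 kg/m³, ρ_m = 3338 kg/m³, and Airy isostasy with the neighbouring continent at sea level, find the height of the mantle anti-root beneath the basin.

18.5 km

For local isostatic compensation: replacing crust with seawater at the top is compensated by replacing crust with mantle at the base: d (ρ_c − ρ_w) = a (ρ_m − ρ_c).
a = d (ρ_c − ρ_w)/(ρ_m − ρ_c) = 4.425 km × 1869/446 = 18.5 km.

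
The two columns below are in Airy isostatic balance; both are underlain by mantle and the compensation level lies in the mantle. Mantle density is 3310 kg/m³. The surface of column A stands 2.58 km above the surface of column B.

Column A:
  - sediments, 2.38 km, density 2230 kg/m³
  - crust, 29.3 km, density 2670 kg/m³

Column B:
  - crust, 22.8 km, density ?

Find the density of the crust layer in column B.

Take the compensation level at the base of the deeper column (depth z_c below the surface of column A) and equate Σ ρ_i t_i down to z_c; mantle fills any gap and the z_c terms cancel.
Column A: 2.38×2230 + 29.3×2670 + (z_c − 31.68)×3310
Column B: 2.58×0 + 22.8×ρ + (z_c − 2.58 − 22.8)×3310
The z_c×3310 term appears on both sides and cancels. Collect the known terms of each column as K = Σ(ρt)_known − 3310 × (depth of known layers): K_A = 83538.4 − 3310×31.68 = −21322.4; K_B = 0 − 3310×(2.58 + 22.8) = −84007.8.
Balance: K_A = K_B + 22.8×ρ, so ρ = (K_A − K_B)/22.8 = 62685.4/22.8 = 2750 kg/m³.

2750 kg/m³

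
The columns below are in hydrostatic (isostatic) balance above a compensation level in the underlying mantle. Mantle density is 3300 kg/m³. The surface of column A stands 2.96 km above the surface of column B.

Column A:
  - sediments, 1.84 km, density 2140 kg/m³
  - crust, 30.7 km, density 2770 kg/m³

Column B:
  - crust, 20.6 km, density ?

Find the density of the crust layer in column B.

Take the compensation level at the base of the deeper column (depth z_c below the surface of column A) and equate Σ ρ_i t_i down to z_c; mantle fills any gap and the z_c terms cancel.
Column A: 1.84×2140 + 30.7×2770 + (z_c − 32.54)×3300
Column B: 2.96×0 + 20.6×ρ + (z_c − 2.96 − 20.6)×3300
The z_c×3300 term appears on both sides and cancels. Collect the known terms of each column as K = Σ(ρt)_known − 3300 × (depth of known layers): K_A = 88976.6 − 3300×32.54 = −18405.4; K_B = 0 − 3300×(2.96 + 20.6) = −77748.
Balance: K_A = K_B + 20.6×ρ, so ρ = (K_A − K_B)/20.6 = 59342.6/20.6 = 2880 kg/m³.

2880 kg/m³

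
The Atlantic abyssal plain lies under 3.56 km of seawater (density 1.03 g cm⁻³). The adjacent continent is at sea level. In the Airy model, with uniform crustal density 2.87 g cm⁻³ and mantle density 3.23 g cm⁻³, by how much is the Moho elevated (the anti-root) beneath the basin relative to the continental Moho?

18.2 km

By Archimedes' principle applied to the lithosphere: replacing crust with seawater at the top is compensated by replacing crust with mantle at the base: d (ρ_c − ρ_w) = a (ρ_m − ρ_c).
a = d (ρ_c − ρ_w)/(ρ_m − ρ_c) = 3.56 km × 1.84/0.36 = 18.2 km.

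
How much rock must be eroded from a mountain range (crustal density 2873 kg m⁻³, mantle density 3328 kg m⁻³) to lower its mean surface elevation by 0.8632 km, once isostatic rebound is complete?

Net drop Δ = e − u = e − e ρ_c/ρ_m = e (ρ_m − ρ_c)/ρ_m.
e = Δ ρ_m/(ρ_m − ρ_c) = 0.8632 km × 3328/455 = 6.31 km.

6.31 km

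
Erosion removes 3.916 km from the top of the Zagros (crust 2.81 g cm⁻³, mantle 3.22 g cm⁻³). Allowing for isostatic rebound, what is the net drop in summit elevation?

Rebound u = e ρ_c/ρ_m = 3.916 km × 2.81/3.22 = 3.417 km.
Net surface drop = e − u = 3.916 km − 3.417 km = e (ρ_m − ρ_c)/ρ_m = 0.499 km.

0.499 km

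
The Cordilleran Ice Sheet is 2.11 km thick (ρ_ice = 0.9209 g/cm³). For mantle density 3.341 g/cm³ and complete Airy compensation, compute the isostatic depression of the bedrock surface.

0.582 km

Isostatic balance requires: the ice load ρ_ice t is balanced by mantle displaced below, ρ_m s.
s = t ρ_ice / ρ_m = 2.11 km × 0.9209/3.341 = 0.582 km.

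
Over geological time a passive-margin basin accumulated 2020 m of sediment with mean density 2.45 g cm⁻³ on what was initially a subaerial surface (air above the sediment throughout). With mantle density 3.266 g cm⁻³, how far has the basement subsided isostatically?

1520 m

Subaerial load: s = t ρ_sed / ρ_m = 2020 m × 2.45/3.266 = 1520 m.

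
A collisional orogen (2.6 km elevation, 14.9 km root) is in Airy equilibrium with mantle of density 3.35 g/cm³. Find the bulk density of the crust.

ρ_c h = (ρ_m − ρ_c) r → ρ_c (h + r) = ρ_m r → ρ_c = ρ_m r / (h + r).
ρ_c = 3.35 × 14.9 km / (2.6 km + 14.9 km) = 2.85 g/cm³.

2.85 g/cm³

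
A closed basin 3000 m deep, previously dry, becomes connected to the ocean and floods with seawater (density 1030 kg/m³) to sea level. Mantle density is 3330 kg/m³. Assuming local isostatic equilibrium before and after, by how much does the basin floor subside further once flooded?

1340 m

After flooding the water column is d + s deep. Its weight must equal the weight of mantle displaced by the extra subsidence s: (d + s) ρ_w = s ρ_m.
s = d ρ_w / (ρ_m − ρ_w) = 3000 m × 1030/(3330 − 1030) = 1340 m.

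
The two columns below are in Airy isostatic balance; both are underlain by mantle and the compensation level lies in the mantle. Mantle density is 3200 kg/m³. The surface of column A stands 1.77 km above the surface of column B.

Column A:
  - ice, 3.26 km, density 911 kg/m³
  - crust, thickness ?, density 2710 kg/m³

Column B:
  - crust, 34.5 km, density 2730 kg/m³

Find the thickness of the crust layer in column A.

Take the compensation level at the base of the deeper column (depth z_c below the surface of column A) and equate Σ ρ_i t_i down to z_c; mantle fills any gap and the z_c terms cancel.
Column A: 3.26×911 + x×2710 + (z_c − 3.26 − x)×3200
Column B: 1.77×0 + 34.5×2730 + (z_c − 1.77 − 34.5)×3200
The z_c×3200 term appears on both sides and cancels. Collect the known terms of each column as K = Σ(ρt)_known − 3200 × (depth of known layers): K_A = 2969.86 − 3200×3.26 = −7462.14; K_B = 94185 − 3200×(1.77 + 34.5) = −21879.
Balance: K_A − x×(3200 − 2710) = K_B, so x = (K_A − K_B)/(3200 − 2710) = 14416.9/490 = 29.4 km.

29.4 km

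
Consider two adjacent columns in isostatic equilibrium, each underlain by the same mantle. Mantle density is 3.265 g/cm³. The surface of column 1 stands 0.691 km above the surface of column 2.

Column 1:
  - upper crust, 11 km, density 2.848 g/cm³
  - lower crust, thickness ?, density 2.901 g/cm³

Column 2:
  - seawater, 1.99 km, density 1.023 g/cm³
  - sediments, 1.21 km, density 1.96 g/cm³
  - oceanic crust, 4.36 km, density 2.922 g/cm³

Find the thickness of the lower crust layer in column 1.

14.3 km

Take the compensation level at the base of the deeper column (depth z_c below the surface of column 1) and equate Σ ρ_i t_i down to z_c; mantle fills any gap and the z_c terms cancel.
Column 1: 11×2.848 + x×2.901 + (z_c − 11 − x)×3.265
Column 2: 0.691×0 + 1.99×1.023 + 1.21×1.96 + 4.36×2.922 + (z_c − 0.691 − 7.56)×3.265
The z_c×3.265 term appears on both sides and cancels. Collect the known terms of each column as K = Σ(ρt)_known − 3.265 × (depth of known layers): K_1 = 31.328 − 3.265×11 = −4.587; K_2 = 17.14729 − 3.265×(0.691 + 7.56) = −9.792225.
Balance: K_1 − x×(3.265 − 2.901) = K_2, so x = (K_1 − K_2)/(3.265 − 2.901) = 5.20522/0.364 = 14.3 km.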